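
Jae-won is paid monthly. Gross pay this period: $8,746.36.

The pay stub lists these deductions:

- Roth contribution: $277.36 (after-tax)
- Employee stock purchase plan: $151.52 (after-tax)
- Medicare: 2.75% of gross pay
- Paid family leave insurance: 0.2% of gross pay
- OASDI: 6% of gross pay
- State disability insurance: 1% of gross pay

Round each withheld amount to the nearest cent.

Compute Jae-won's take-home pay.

$7,447.23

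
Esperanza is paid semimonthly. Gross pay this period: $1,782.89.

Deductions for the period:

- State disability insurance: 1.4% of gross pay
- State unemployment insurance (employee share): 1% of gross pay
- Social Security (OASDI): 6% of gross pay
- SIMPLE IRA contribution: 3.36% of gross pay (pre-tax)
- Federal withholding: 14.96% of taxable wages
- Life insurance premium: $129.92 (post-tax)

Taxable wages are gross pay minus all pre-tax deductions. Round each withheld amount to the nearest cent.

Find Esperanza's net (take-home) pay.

SIMPLE IRA contribution: $1,782.89 × 0.0336 = $59.91
Taxable wages = $1,782.89 − $59.91 = $1,722.98
Federal withholding: $1,722.98 × 0.1496 = $257.76
State unemployment insurance (employee share): $1,782.89 × 0.01 = $17.83
State disability insurance: $1,782.89 × 0.014 = $24.96
Social Security (OASDI): $1,782.89 × 0.06 = $106.97
Life insurance premium: $129.92
Total deductions = $59.91 + $257.76 + $17.83 + $24.96 + $106.97 + $129.92 = $597.35
Net pay = $1,782.89 − $597.35 = $1,185.54

$1,185.54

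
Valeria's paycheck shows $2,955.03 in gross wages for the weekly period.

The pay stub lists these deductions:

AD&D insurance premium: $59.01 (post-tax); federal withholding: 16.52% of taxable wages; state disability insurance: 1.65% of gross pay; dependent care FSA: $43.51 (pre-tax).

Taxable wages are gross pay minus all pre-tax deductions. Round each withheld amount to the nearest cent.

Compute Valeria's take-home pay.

Dependent care FSA: $43.51
Taxable wages = $2,955.03 − $43.51 = $2,911.52
Federal withholding: $2,911.52 × 0.1652 = $480.98
State disability insurance: $2,955.03 × 0.0165 = $48.76
AD&D insurance premium: $59.01
Total deductions = $43.51 + $480.98 + $48.76 + $59.01 = $632.26
Net pay = $2,955.03 − $632.26 = $2,322.77

$2,322.77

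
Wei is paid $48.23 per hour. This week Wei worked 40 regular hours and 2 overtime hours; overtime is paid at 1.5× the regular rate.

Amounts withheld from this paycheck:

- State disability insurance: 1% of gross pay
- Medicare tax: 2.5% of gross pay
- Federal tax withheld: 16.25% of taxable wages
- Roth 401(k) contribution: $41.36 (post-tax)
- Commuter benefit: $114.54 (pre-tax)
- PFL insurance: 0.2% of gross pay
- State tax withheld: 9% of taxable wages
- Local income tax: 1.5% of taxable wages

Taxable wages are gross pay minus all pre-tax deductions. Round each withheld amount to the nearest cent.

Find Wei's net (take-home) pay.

Regular pay: 40 × $48.23 = $1,929.20
Overtime pay: 2 × $48.23 × 1.5 = $144.69
Gross pay = $1,929.20 + $144.69 = $2,073.89
Commuter benefit: $114.54
Taxable wages = $2,073.89 − $114.54 = $1,959.35
Local income tax: $1,959.35 × 0.015 = $29.39
Federal tax withheld: $1,959.35 × 0.1625 = $318.39
State tax withheld: $1,959.35 × 0.09 = $176.34
State disability insurance: $2,073.89 × 0.01 = $20.74
Medicare tax: $2,073.89 × 0.025 = $51.85
PFL insurance: $2,073.89 × 0.002 = $4.15
Roth 401(k) contribution: $41.36
Total deductions = $114.54 + $29.39 + $318.39 + $176.34 + $20.74 + $51.85 + $4.15 + $41.36 = $756.76
Net pay = $2,073.89 − $756.76 = $1,317.13

$1,317.13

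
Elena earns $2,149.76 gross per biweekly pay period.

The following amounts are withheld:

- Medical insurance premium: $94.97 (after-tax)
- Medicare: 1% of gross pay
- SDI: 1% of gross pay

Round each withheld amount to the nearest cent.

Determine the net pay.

Medicare: $2,149.76 × 0.01 = $21.50
SDI: $2,149.76 × 0.01 = $21.50
Medical insurance premium: $94.97
Total deductions = $21.50 + $21.50 + $94.97 = $137.97
Net pay = $2,149.76 − $137.97 = $2,011.79

$2,011.79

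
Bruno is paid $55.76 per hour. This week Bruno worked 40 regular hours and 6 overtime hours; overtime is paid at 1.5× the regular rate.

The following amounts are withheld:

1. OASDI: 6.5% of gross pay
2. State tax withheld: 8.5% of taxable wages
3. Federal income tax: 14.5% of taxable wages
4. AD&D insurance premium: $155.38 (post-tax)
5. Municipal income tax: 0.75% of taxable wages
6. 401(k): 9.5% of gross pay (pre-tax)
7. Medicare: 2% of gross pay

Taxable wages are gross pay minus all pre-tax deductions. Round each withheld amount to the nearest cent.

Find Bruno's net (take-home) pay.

$1,497.79

Regular pay: 40 × $55.76 = $2,230.40
Overtime pay: 6 × $55.76 × 1.5 = $501.84
Gross pay = $2,230.40 + $501.84 = $2,732.24
401(k): $2,732.24 × 0.095 = $259.56
Taxable wages = $2,732.24 − $259.56 = $2,472.68
State tax withheld: $2,472.68 × 0.085 = $210.18
Municipal income tax: $2,472.68 × 0.0075 = $18.55
Federal income tax: $2,472.68 × 0.145 = $358.54
OASDI: $2,732.24 × 0.065 = $177.60
Medicare: $2,732.24 × 0.02 = $54.64
AD&D insurance premium: $155.38
Total deductions = $259.56 + $210.18 + $18.55 + $358.54 + $177.60 + $54.64 + $155.38 = $1,234.45
Net pay = $2,732.24 − $1,234.45 = $1,497.79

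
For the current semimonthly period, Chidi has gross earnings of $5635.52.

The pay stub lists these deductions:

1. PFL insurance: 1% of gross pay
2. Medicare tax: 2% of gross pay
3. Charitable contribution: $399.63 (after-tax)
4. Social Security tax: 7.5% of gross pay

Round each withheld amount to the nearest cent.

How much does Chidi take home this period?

Medicare tax: $5635.52 × 0.02 = $112.71
Social Security tax: $5635.52 × 0.075 = $422.66
PFL insurance: $5635.52 × 0.01 = $56.36
Charitable contribution: $399.63
Total deductions = $112.71 + $422.66 + $56.36 + $399.63 = $991.36
Net pay = $5635.52 − $991.36 = $4644.16

$4644.16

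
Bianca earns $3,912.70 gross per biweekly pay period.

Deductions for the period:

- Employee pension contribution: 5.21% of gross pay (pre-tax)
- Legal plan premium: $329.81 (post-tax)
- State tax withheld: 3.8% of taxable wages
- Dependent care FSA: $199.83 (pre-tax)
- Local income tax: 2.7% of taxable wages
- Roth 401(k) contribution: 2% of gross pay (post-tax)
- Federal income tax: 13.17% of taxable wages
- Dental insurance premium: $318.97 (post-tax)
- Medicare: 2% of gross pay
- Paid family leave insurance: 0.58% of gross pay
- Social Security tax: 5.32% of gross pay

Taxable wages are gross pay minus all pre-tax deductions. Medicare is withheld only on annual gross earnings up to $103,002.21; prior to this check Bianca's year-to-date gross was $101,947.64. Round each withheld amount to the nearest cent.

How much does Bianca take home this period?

$1,839.83

Employee pension contribution: $3,912.70 × 0.0521 = $203.85
Dependent care FSA: $199.83
Pre-tax total = $203.85 + $199.83 = $403.68
Taxable wages = $3,912.70 − $403.68 = $3,509.02
Federal income tax: $3,509.02 × 0.1317 = $462.14
State tax withheld: $3,509.02 × 0.038 = $133.34
Local income tax: $3,509.02 × 0.027 = $94.74
Paid family leave insurance: $3,912.70 × 0.0058 = $22.69
Medicare: only $103,002.21 − $101,947.64 = $1,054.57 of this check is subject → $1,054.57 × 0.02 = $21.09
Social Security tax: $3,912.70 × 0.0532 = $208.16
Dental insurance premium: $318.97
Roth 401(k) contribution: $3,912.70 × 0.02 = $78.25
Legal plan premium: $329.81
Total deductions = $203.85 + $199.83 + $462.14 + $133.34 + $94.74 + $22.69 + $21.09 + $208.16 + $318.97 + $78.25 + $329.81 = $2,072.87
Net pay = $3,912.70 − $2,072.87 = $1,839.83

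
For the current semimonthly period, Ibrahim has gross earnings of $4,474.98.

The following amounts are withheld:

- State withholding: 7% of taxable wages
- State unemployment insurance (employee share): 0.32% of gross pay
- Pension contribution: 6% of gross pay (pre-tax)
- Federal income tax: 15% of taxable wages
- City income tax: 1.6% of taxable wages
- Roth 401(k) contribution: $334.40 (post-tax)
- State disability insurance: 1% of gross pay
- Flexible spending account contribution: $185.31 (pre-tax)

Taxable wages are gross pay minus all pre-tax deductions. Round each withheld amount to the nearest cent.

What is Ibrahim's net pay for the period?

$2,678.70

Pension contribution: $4,474.98 × 0.06 = $268.50
Flexible spending account contribution: $185.31
Pre-tax total = $268.50 + $185.31 = $453.81
Taxable wages = $4,474.98 − $453.81 = $4,021.17
City income tax: $4,021.17 × 0.016 = $64.34
Federal income tax: $4,021.17 × 0.15 = $603.18
State withholding: $4,021.17 × 0.07 = $281.48
State unemployment insurance (employee share): $4,474.98 × 0.0032 = $14.32
State disability insurance: $4,474.98 × 0.01 = $44.75
Roth 401(k) contribution: $334.40
Total deductions = $268.50 + $185.31 + $64.34 + $603.18 + $281.48 + $14.32 + $44.75 + $334.40 = $1,796.28
Net pay = $4,474.98 − $1,796.28 = $2,678.70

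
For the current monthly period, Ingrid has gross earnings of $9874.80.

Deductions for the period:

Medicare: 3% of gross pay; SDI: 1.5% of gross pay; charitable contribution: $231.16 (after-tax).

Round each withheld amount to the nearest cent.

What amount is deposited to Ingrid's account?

$9199.28

Medicare: $9874.80 × 0.03 = $296.24
SDI: $9874.80 × 0.015 = $148.12
Charitable contribution: $231.16
Total deductions = $296.24 + $148.12 + $231.16 = $675.52
Net pay = $9874.80 − $675.52 = $9199.28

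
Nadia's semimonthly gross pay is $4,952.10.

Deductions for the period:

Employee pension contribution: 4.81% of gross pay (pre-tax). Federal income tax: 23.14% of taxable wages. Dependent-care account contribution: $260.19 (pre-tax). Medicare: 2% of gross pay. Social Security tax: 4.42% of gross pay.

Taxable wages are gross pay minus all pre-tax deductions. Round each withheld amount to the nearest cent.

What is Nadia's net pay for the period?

Employee pension contribution: $4,952.10 × 0.0481 = $238.20
Dependent-care account contribution: $260.19
Pre-tax total = $238.20 + $260.19 = $498.39
Taxable wages = $4,952.10 − $498.39 = $4,453.71
Federal income tax: $4,453.71 × 0.2314 = $1,030.59
Medicare: $4,952.10 × 0.02 = $99.04
Social Security tax: $4,952.10 × 0.0442 = $218.88
Total deductions = $238.20 + $260.19 + $1,030.59 + $99.04 + $218.88 = $1,846.90
Net pay = $4,952.10 − $1,846.90 = $3,105.20

$3,105.20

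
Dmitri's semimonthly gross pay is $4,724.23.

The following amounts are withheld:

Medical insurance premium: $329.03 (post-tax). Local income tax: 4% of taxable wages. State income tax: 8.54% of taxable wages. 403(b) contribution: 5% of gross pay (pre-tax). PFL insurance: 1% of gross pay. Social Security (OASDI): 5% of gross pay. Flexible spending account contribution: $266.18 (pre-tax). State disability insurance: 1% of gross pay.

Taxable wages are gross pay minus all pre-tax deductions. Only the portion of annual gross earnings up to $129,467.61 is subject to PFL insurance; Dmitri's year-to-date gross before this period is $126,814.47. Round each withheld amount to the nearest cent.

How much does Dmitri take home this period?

$3,053.41

Flexible spending account contribution: $266.18
403(b) contribution: $4,724.23 × 0.05 = $236.21
Pre-tax total = $266.18 + $236.21 = $502.39
Taxable wages = $4,724.23 − $502.39 = $4,221.84
Local income tax: $4,221.84 × 0.04 = $168.87
State income tax: $4,221.84 × 0.0854 = $360.55
PFL insurance: only $129,467.61 − $126,814.47 = $2,653.14 of this check is subject → $2,653.14 × 0.01 = $26.53
State disability insurance: $4,724.23 × 0.01 = $47.24
Social Security (OASDI): $4,724.23 × 0.05 = $236.21
Medical insurance premium: $329.03
Total deductions = $266.18 + $236.21 + $168.87 + $360.55 + $26.53 + $47.24 + $236.21 + $329.03 = $1,670.82
Net pay = $4,724.23 − $1,670.82 = $3,053.41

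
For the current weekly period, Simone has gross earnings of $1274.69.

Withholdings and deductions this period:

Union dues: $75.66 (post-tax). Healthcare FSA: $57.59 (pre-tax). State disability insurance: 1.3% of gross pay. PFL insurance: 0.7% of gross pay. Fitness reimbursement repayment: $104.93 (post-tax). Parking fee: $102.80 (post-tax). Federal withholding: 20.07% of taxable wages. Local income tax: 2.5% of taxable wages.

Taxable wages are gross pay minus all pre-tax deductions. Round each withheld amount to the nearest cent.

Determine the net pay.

Healthcare FSA: $57.59
Taxable wages = $1274.69 − $57.59 = $1217.10
Local income tax: $1217.10 × 0.025 = $30.43
Federal withholding: $1217.10 × 0.2007 = $244.27
State disability insurance: $1274.69 × 0.013 = $16.57
PFL insurance: $1274.69 × 0.007 = $8.92
Union dues: $75.66
Parking fee: $102.80
Fitness reimbursement repayment: $104.93
Total deductions = $57.59 + $30.43 + $244.27 + $16.57 + $8.92 + $75.66 + $102.80 + $104.93 = $641.17
Net pay = $1274.69 − $641.17 = $633.52

$633.52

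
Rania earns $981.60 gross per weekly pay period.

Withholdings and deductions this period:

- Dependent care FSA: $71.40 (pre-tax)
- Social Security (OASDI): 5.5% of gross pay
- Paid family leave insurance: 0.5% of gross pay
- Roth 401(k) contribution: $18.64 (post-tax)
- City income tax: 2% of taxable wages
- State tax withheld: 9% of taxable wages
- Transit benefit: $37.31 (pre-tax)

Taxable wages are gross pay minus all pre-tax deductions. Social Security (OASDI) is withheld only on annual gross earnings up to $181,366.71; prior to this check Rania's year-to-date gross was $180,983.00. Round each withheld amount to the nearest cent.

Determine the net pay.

Transit benefit: $37.31
Dependent care FSA: $71.40
Pre-tax total = $37.31 + $71.40 = $108.71
Taxable wages = $981.60 − $108.71 = $872.89
State tax withheld: $872.89 × 0.09 = $78.56
City income tax: $872.89 × 0.02 = $17.46
Paid family leave insurance: $981.60 × 0.005 = $4.91
Social Security (OASDI): only $181,366.71 − $180,983.00 = $383.71 of this check is subject → $383.71 × 0.055 = $21.10
Roth 401(k) contribution: $18.64
Total deductions = $37.31 + $71.40 + $78.56 + $17.46 + $4.91 + $21.10 + $18.64 = $249.38
Net pay = $981.60 − $249.38 = $732.22

$732.22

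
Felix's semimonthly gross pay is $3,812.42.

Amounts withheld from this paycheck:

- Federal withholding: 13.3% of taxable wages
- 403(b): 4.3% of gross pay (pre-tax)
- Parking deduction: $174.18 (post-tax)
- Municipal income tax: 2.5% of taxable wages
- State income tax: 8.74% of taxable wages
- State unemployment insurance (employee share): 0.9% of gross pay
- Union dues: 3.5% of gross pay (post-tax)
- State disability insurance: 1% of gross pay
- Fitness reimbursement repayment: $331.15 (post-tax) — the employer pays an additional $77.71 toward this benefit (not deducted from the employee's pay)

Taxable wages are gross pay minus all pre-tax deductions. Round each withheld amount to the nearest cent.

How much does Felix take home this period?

$2,041.96

403(b): $3,812.42 × 0.043 = $163.93
Taxable wages = $3,812.42 − $163.93 = $3,648.49
Federal withholding: $3,648.49 × 0.133 = $485.25
State income tax: $3,648.49 × 0.0874 = $318.88
Municipal income tax: $3,648.49 × 0.025 = $91.21
State disability insurance: $3,812.42 × 0.01 = $38.12
State unemployment insurance (employee share): $3,812.42 × 0.009 = $34.31
Union dues: $3,812.42 × 0.035 = $133.43
Fitness reimbursement repayment: $331.15
Parking deduction: $174.18
(Employer's $77.71 toward fitness reimbursement repayment is not withheld from the employee.)
Total deductions = $163.93 + $485.25 + $318.88 + $91.21 + $38.12 + $34.31 + $133.43 + $331.15 + $174.18 = $1,770.46
Net pay = $3,812.42 − $1,770.46 = $2,041.96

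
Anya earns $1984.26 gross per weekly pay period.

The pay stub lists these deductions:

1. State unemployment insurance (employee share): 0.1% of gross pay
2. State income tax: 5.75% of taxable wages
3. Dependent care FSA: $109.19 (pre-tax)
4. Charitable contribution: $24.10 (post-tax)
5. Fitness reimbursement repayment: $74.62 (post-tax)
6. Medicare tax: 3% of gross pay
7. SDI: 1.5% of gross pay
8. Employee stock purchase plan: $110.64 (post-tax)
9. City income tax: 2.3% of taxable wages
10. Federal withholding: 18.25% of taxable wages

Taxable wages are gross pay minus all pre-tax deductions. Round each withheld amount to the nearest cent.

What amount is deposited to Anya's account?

Dependent care FSA: $109.19
Taxable wages = $1984.26 − $109.19 = $1875.07
Federal withholding: $1875.07 × 0.1825 = $342.20
State income tax: $1875.07 × 0.0575 = $107.82
City income tax: $1875.07 × 0.023 = $43.13
SDI: $1984.26 × 0.015 = $29.76
Medicare tax: $1984.26 × 0.03 = $59.53
State unemployment insurance (employee share): $1984.26 × 0.001 = $1.98
Fitness reimbursement repayment: $74.62
Employee stock purchase plan: $110.64
Charitable contribution: $24.10
Total deductions = $109.19 + $342.20 + $107.82 + $43.13 + $29.76 + $59.53 + $1.98 + $74.62 + $110.64 + $24.10 = $902.97
Net pay = $1984.26 − $902.97 = $1081.29

$1081.29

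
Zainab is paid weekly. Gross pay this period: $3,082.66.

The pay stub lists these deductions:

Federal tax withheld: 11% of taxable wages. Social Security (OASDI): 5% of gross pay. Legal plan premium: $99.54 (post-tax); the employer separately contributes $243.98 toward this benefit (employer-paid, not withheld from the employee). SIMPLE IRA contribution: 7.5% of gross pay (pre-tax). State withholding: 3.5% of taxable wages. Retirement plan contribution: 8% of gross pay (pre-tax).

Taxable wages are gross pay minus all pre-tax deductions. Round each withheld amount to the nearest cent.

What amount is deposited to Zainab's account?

SIMPLE IRA contribution: $3,082.66 × 0.075 = $231.20
Retirement plan contribution: $3,082.66 × 0.08 = $246.61
Pre-tax total = $231.20 + $246.61 = $477.81
Taxable wages = $3,082.66 − $477.81 = $2,604.85
Federal tax withheld: $2,604.85 × 0.11 = $286.53
State withholding: $2,604.85 × 0.035 = $91.17
Social Security (OASDI): $3,082.66 × 0.05 = $154.13
Legal plan premium: $99.54
(Employer's $243.98 toward legal plan premium is not withheld from the employee.)
Total deductions = $231.20 + $246.61 + $286.53 + $91.17 + $154.13 + $99.54 = $1,109.18
Net pay = $3,082.66 − $1,109.18 = $1,973.48

$1,973.48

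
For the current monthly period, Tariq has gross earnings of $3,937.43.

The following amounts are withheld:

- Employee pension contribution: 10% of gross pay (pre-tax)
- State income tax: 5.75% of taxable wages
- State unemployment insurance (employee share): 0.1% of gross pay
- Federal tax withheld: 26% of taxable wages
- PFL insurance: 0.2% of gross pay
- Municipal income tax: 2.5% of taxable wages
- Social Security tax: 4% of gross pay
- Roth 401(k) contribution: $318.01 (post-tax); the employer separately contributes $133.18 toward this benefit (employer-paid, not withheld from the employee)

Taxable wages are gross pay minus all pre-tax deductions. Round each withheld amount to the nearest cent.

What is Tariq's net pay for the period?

$1,842.66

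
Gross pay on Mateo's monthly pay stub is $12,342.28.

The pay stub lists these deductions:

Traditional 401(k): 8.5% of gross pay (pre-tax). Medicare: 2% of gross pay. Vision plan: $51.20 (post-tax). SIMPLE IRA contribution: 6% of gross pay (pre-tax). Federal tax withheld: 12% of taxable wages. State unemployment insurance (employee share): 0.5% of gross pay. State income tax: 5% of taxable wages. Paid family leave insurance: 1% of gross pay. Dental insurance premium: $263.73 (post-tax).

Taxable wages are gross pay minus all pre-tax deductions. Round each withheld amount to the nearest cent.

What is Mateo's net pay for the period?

Traditional 401(k): $12,342.28 × 0.085 = $1,049.09
SIMPLE IRA contribution: $12,342.28 × 0.06 = $740.54
Pre-tax total = $1,049.09 + $740.54 = $1,789.63
Taxable wages = $12,342.28 − $1,789.63 = $10,552.65
Federal tax withheld: $10,552.65 × 0.12 = $1,266.32
State income tax: $10,552.65 × 0.05 = $527.63
Medicare: $12,342.28 × 0.02 = $246.85
State unemployment insurance (employee share): $12,342.28 × 0.005 = $61.71
Paid family leave insurance: $12,342.28 × 0.01 = $123.42
Vision plan: $51.20
Dental insurance premium: $263.73
Total deductions = $1,049.09 + $740.54 + $1,266.32 + $527.63 + $246.85 + $61.71 + $123.42 + $51.20 + $263.73 = $4,330.49
Net pay = $12,342.28 − $4,330.49 = $8,011.79

$8,011.79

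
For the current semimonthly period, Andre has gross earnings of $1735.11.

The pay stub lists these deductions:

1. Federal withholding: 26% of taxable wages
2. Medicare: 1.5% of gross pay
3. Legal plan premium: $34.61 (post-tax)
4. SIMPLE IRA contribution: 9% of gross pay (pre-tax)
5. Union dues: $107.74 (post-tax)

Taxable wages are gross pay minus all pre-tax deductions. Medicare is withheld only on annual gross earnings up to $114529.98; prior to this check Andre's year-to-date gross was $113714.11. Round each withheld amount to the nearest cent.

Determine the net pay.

$1013.83

SIMPLE IRA contribution: $1735.11 × 0.09 = $156.16
Taxable wages = $1735.11 − $156.16 = $1578.95
Federal withholding: $1578.95 × 0.26 = $410.53
Medicare: only $114529.98 − $113714.11 = $815.87 of this check is subject → $815.87 × 0.015 = $12.24
Union dues: $107.74
Legal plan premium: $34.61
Total deductions = $156.16 + $410.53 + $12.24 + $107.74 + $34.61 = $721.28
Net pay = $1735.11 − $721.28 = $1013.83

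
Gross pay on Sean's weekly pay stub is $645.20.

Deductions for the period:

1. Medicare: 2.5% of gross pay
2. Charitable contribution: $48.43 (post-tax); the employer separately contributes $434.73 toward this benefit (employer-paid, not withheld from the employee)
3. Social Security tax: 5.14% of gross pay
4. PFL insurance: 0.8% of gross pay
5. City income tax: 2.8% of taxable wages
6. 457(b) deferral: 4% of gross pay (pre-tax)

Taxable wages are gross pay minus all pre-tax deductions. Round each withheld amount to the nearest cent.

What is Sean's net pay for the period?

$499.17

457(b) deferral: $645.20 × 0.04 = $25.81
Taxable wages = $645.20 − $25.81 = $619.39
City income tax: $619.39 × 0.028 = $17.34
PFL insurance: $645.20 × 0.008 = $5.16
Medicare: $645.20 × 0.025 = $16.13
Social Security tax: $645.20 × 0.0514 = $33.16
Charitable contribution: $48.43
(Employer's $434.73 toward charitable contribution is not withheld from the employee.)
Total deductions = $25.81 + $17.34 + $5.16 + $16.13 + $33.16 + $48.43 = $146.03
Net pay = $645.20 − $146.03 = $499.17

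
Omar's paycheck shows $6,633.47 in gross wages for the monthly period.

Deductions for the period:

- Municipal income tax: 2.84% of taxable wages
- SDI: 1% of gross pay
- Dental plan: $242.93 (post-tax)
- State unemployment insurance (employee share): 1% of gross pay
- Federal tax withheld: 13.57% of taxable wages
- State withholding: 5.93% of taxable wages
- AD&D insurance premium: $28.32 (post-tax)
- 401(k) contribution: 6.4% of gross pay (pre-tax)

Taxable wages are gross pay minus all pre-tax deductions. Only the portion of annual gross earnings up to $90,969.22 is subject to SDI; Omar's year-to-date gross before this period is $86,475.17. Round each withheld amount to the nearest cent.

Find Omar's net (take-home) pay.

401(k) contribution: $6,633.47 × 0.064 = $424.54
Taxable wages = $6,633.47 − $424.54 = $6,208.93
Federal tax withheld: $6,208.93 × 0.1357 = $842.55
State withholding: $6,208.93 × 0.0593 = $368.19
Municipal income tax: $6,208.93 × 0.0284 = $176.33
State unemployment insurance (employee share): $6,633.47 × 0.01 = $66.33
SDI: only $90,969.22 − $86,475.17 = $4,494.05 of this check is subject → $4,494.05 × 0.01 = $44.94
Dental plan: $242.93
AD&D insurance premium: $28.32
Total deductions = $424.54 + $842.55 + $368.19 + $176.33 + $66.33 + $44.94 + $242.93 + $28.32 = $2,194.13
Net pay = $6,633.47 − $2,194.13 = $4,439.34

$4,439.34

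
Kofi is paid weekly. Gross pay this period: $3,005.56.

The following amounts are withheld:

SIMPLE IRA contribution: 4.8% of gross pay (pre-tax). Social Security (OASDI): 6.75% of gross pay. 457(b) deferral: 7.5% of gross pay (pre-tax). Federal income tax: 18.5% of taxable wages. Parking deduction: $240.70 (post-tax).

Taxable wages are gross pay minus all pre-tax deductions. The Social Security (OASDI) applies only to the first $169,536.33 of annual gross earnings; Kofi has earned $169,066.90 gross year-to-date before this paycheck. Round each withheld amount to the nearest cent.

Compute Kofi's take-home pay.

$1,875.84

SIMPLE IRA contribution: $3,005.56 × 0.048 = $144.27
457(b) deferral: $3,005.56 × 0.075 = $225.42
Pre-tax total = $144.27 + $225.42 = $369.69
Taxable wages = $3,005.56 − $369.69 = $2,635.87
Federal income tax: $2,635.87 × 0.185 = $487.64
Social Security (OASDI): only $169,536.33 − $169,066.90 = $469.43 of this check is subject → $469.43 × 0.0675 = $31.69
Parking deduction: $240.70
Total deductions = $144.27 + $225.42 + $487.64 + $31.69 + $240.70 = $1,129.72
Net pay = $3,005.56 − $1,129.72 = $1,875.84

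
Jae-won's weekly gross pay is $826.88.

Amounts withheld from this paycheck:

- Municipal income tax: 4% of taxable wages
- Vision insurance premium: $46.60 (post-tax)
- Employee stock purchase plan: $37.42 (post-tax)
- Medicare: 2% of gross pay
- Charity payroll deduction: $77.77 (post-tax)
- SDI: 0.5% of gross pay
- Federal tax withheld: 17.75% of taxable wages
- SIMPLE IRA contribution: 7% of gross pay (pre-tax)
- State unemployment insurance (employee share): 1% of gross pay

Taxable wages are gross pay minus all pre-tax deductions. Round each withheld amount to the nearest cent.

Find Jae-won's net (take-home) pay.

$411.01

SIMPLE IRA contribution: $826.88 × 0.07 = $57.88
Taxable wages = $826.88 − $57.88 = $769.00
Federal tax withheld: $769.00 × 0.1775 = $136.50
Municipal income tax: $769.00 × 0.04 = $30.76
State unemployment insurance (employee share): $826.88 × 0.01 = $8.27
Medicare: $826.88 × 0.02 = $16.54
SDI: $826.88 × 0.005 = $4.13
Employee stock purchase plan: $37.42
Vision insurance premium: $46.60
Charity payroll deduction: $77.77
Total deductions = $57.88 + $136.50 + $30.76 + $8.27 + $16.54 + $4.13 + $37.42 + $46.60 + $77.77 = $415.87
Net pay = $826.88 − $415.87 = $411.01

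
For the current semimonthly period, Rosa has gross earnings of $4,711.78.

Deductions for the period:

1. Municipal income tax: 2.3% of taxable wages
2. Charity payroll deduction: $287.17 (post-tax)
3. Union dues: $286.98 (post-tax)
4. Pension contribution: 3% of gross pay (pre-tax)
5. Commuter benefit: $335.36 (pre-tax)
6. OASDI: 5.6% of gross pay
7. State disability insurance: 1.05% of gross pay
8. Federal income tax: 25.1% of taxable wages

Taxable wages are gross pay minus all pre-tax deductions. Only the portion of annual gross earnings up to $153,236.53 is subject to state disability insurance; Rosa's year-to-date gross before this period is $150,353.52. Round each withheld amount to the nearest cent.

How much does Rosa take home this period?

Pension contribution: $4,711.78 × 0.03 = $141.35
Commuter benefit: $335.36
Pre-tax total = $141.35 + $335.36 = $476.71
Taxable wages = $4,711.78 − $476.71 = $4,235.07
Municipal income tax: $4,235.07 × 0.023 = $97.41
Federal income tax: $4,235.07 × 0.251 = $1,063.00
State disability insurance: only $153,236.53 − $150,353.52 = $2,883.01 of this check is subject → $2,883.01 × 0.0105 = $30.27
OASDI: $4,711.78 × 0.056 = $263.86
Union dues: $286.98
Charity payroll deduction: $287.17
Total deductions = $141.35 + $335.36 + $97.41 + $1,063.00 + $30.27 + $263.86 + $286.98 + $287.17 = $2,505.40
Net pay = $4,711.78 − $2,505.40 = $2,206.38

$2,206.38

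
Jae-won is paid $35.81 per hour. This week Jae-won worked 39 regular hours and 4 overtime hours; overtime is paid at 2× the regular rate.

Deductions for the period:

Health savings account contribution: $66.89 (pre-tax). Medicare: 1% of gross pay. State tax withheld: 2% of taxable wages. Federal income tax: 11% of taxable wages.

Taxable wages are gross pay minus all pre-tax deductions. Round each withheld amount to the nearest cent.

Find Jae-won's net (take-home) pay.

$1,389.25

Regular pay: 39 × $35.81 = $1,396.59
Overtime pay: 4 × $35.81 × 2 = $286.48
Gross pay = $1,396.59 + $286.48 = $1,683.07
Health savings account contribution: $66.89
Taxable wages = $1,683.07 − $66.89 = $1,616.18
State tax withheld: $1,616.18 × 0.02 = $32.32
Federal income tax: $1,616.18 × 0.11 = $177.78
Medicare: $1,683.07 × 0.01 = $16.83
Total deductions = $66.89 + $32.32 + $177.78 + $16.83 = $293.82
Net pay = $1,683.07 − $293.82 = $1,389.25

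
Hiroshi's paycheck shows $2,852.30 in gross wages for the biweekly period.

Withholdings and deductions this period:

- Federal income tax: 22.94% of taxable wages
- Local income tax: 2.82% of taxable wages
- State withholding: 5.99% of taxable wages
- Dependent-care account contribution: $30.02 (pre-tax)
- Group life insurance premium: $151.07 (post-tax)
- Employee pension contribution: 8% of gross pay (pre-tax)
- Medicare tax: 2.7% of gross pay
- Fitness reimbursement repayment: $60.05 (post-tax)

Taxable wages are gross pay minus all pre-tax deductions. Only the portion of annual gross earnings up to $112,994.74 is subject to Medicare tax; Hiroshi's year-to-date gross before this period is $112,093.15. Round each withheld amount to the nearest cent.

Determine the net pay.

Employee pension contribution: $2,852.30 × 0.08 = $228.18
Dependent-care account contribution: $30.02
Pre-tax total = $228.18 + $30.02 = $258.20
Taxable wages = $2,852.30 − $258.20 = $2,594.10
Local income tax: $2,594.10 × 0.0282 = $73.15
Federal income tax: $2,594.10 × 0.2294 = $595.09
State withholding: $2,594.10 × 0.0599 = $155.39
Medicare tax: only $112,994.74 − $112,093.15 = $901.59 of this check is subject → $901.59 × 0.027 = $24.34
Fitness reimbursement repayment: $60.05
Group life insurance premium: $151.07
Total deductions = $228.18 + $30.02 + $73.15 + $595.09 + $155.39 + $24.34 + $60.05 + $151.07 = $1,317.29
Net pay = $2,852.30 − $1,317.29 = $1,535.01

$1,535.01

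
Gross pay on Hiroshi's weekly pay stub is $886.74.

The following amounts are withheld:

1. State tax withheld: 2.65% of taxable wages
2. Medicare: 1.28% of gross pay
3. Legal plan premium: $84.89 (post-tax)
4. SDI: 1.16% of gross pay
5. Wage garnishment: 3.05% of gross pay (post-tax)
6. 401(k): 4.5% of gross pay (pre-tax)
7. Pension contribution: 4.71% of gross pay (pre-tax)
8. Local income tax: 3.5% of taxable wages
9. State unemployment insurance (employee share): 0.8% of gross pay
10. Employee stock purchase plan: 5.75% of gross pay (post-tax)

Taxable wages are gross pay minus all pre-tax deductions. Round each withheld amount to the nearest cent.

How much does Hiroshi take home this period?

$563.90

Pension contribution: $886.74 × 0.0471 = $41.77
401(k): $886.74 × 0.045 = $39.90
Pre-tax total = $41.77 + $39.90 = $81.67
Taxable wages = $886.74 − $81.67 = $805.07
State tax withheld: $805.07 × 0.0265 = $21.33
Local income tax: $805.07 × 0.035 = $28.18
SDI: $886.74 × 0.0116 = $10.29
State unemployment insurance (employee share): $886.74 × 0.008 = $7.09
Medicare: $886.74 × 0.0128 = $11.35
Wage garnishment: $886.74 × 0.0305 = $27.05
Employee stock purchase plan: $886.74 × 0.0575 = $50.99
Legal plan premium: $84.89
Total deductions = $41.77 + $39.90 + $21.33 + $28.18 + $10.29 + $7.09 + $11.35 + $27.05 + $50.99 + $84.89 = $322.84
Net pay = $886.74 − $322.84 = $563.90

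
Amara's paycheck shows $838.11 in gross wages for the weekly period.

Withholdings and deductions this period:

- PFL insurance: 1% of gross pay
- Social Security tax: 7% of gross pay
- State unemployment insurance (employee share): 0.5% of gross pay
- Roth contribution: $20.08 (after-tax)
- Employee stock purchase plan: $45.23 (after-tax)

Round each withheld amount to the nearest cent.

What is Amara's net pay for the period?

State unemployment insurance (employee share): $838.11 × 0.005 = $4.19
PFL insurance: $838.11 × 0.01 = $8.38
Social Security tax: $838.11 × 0.07 = $58.67
Roth contribution: $20.08
Employee stock purchase plan: $45.23
Total deductions = $4.19 + $8.38 + $58.67 + $20.08 + $45.23 = $136.55
Net pay = $838.11 − $136.55 = $701.56

$701.56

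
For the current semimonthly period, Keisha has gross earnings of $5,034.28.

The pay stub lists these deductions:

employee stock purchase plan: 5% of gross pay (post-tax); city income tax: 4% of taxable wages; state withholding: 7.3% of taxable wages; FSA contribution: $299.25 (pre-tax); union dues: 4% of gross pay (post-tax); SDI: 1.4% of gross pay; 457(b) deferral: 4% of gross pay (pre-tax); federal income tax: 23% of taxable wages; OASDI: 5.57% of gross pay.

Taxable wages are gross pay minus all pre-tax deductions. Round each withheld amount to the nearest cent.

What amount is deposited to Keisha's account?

$2,174.64

457(b) deferral: $5,034.28 × 0.04 = $201.37
FSA contribution: $299.25
Pre-tax total = $201.37 + $299.25 = $500.62
Taxable wages = $5,034.28 − $500.62 = $4,533.66
Federal income tax: $4,533.66 × 0.23 = $1,042.74
State withholding: $4,533.66 × 0.073 = $330.96
City income tax: $4,533.66 × 0.04 = $181.35
SDI: $5,034.28 × 0.014 = $70.48
OASDI: $5,034.28 × 0.0557 = $280.41
Union dues: $5,034.28 × 0.04 = $201.37
Employee stock purchase plan: $5,034.28 × 0.05 = $251.71
Total deductions = $201.37 + $299.25 + $1,042.74 + $330.96 + $181.35 + $70.48 + $280.41 + $201.37 + $251.71 = $2,859.64
Net pay = $5,034.28 − $2,859.64 = $2,174.64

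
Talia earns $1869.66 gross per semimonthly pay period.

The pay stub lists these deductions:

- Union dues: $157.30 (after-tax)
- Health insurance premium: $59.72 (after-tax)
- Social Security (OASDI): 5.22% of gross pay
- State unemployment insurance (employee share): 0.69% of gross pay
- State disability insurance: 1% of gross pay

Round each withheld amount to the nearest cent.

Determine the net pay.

$1523.44

State unemployment insurance (employee share): $1869.66 × 0.0069 = $12.90
State disability insurance: $1869.66 × 0.01 = $18.70
Social Security (OASDI): $1869.66 × 0.0522 = $97.60
Health insurance premium: $59.72
Union dues: $157.30
Total deductions = $12.90 + $18.70 + $97.60 + $59.72 + $157.30 = $346.22
Net pay = $1869.66 − $346.22 = $1523.44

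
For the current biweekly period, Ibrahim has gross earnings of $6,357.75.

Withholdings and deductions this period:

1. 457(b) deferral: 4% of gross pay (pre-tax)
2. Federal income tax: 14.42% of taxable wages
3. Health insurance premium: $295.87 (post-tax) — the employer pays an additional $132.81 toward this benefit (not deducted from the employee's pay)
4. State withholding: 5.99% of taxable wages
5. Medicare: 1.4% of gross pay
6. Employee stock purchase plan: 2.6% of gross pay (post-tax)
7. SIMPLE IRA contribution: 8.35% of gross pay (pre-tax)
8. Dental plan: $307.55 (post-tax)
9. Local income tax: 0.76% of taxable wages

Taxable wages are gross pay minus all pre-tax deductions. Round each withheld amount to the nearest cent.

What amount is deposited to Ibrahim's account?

$3,535.13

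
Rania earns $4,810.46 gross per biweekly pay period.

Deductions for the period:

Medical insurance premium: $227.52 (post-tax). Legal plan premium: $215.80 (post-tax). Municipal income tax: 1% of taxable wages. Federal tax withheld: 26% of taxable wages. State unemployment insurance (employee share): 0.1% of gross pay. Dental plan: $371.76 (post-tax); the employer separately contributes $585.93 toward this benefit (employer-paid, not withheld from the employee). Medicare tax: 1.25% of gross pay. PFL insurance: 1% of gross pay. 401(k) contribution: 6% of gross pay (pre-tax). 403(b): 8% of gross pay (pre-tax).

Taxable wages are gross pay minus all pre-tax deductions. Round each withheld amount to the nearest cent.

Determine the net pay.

403(b): $4,810.46 × 0.08 = $384.84
401(k) contribution: $4,810.46 × 0.06 = $288.63
Pre-tax total = $384.84 + $288.63 = $673.47
Taxable wages = $4,810.46 − $673.47 = $4,136.99
Federal tax withheld: $4,136.99 × 0.26 = $1,075.62
Municipal income tax: $4,136.99 × 0.01 = $41.37
State unemployment insurance (employee share): $4,810.46 × 0.001 = $4.81
PFL insurance: $4,810.46 × 0.01 = $48.10
Medicare tax: $4,810.46 × 0.0125 = $60.13
Dental plan: $371.76
Medical insurance premium: $227.52
Legal plan premium: $215.80
(Employer's $585.93 toward dental plan is not withheld from the employee.)
Total deductions = $384.84 + $288.63 + $1,075.62 + $41.37 + $4.81 + $48.10 + $60.13 + $371.76 + $227.52 + $215.80 = $2,718.58
Net pay = $4,810.46 − $2,718.58 = $2,091.88

$2,091.88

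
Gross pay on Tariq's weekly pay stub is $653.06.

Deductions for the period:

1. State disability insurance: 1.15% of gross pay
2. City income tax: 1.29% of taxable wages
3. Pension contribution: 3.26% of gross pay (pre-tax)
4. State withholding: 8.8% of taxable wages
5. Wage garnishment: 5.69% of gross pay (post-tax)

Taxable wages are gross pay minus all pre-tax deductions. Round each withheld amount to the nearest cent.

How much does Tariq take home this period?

$523.35

Pension contribution: $653.06 × 0.0326 = $21.29
Taxable wages = $653.06 − $21.29 = $631.77
City income tax: $631.77 × 0.0129 = $8.15
State withholding: $631.77 × 0.088 = $55.60
State disability insurance: $653.06 × 0.0115 = $7.51
Wage garnishment: $653.06 × 0.0569 = $37.16
Total deductions = $21.29 + $8.15 + $55.60 + $7.51 + $37.16 = $129.71
Net pay = $653.06 − $129.71 = $523.35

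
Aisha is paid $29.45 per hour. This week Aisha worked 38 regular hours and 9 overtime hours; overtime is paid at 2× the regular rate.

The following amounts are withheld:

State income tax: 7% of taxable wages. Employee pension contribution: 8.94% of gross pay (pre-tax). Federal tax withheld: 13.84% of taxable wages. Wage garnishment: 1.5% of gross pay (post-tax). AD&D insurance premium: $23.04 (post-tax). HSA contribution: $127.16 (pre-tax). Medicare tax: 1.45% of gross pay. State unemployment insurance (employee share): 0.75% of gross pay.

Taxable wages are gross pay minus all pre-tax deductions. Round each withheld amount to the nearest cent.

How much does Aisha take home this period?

Regular pay: 38 × $29.45 = $1,119.10
Overtime pay: 9 × $29.45 × 2 = $530.10
Gross pay = $1,119.10 + $530.10 = $1,649.20
Employee pension contribution: $1,649.20 × 0.0894 = $147.44
HSA contribution: $127.16
Pre-tax total = $147.44 + $127.16 = $274.60
Taxable wages = $1,649.20 − $274.60 = $1,374.60
State income tax: $1,374.60 × 0.07 = $96.22
Federal tax withheld: $1,374.60 × 0.1384 = $190.24
Medicare tax: $1,649.20 × 0.0145 = $23.91
State unemployment insurance (employee share): $1,649.20 × 0.0075 = $12.37
AD&D insurance premium: $23.04
Wage garnishment: $1,649.20 × 0.015 = $24.74
Total deductions = $147.44 + $127.16 + $96.22 + $190.24 + $23.91 + $12.37 + $23.04 + $24.74 = $645.12
Net pay = $1,649.20 − $645.12 = $1,004.08

$1,004.08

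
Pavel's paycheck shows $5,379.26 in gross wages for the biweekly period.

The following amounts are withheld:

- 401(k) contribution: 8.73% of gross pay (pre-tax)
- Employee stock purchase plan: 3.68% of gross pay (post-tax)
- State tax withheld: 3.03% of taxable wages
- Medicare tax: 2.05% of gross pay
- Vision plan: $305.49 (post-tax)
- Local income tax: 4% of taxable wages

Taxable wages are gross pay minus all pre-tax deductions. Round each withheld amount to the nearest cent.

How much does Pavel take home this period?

401(k) contribution: $5,379.26 × 0.0873 = $469.61
Taxable wages = $5,379.26 − $469.61 = $4,909.65
State tax withheld: $4,909.65 × 0.0303 = $148.76
Local income tax: $4,909.65 × 0.04 = $196.39
Medicare tax: $5,379.26 × 0.0205 = $110.27
Vision plan: $305.49
Employee stock purchase plan: $5,379.26 × 0.0368 = $197.96
Total deductions = $469.61 + $148.76 + $196.39 + $110.27 + $305.49 + $197.96 = $1,428.48
Net pay = $5,379.26 − $1,428.48 = $3,950.78

$3,950.78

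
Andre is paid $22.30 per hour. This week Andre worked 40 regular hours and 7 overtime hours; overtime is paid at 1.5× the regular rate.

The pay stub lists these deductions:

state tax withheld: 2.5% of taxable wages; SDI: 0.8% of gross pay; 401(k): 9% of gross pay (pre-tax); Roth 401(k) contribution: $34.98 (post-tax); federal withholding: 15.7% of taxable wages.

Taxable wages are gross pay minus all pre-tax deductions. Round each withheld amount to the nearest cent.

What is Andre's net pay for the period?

$794.30

Regular pay: 40 × $22.30 = $892.00
Overtime pay: 7 × $22.30 × 1.5 = $234.15
Gross pay = $892.00 + $234.15 = $1,126.15
401(k): $1,126.15 × 0.09 = $101.35
Taxable wages = $1,126.15 − $101.35 = $1,024.80
Federal withholding: $1,024.80 × 0.157 = $160.89
State tax withheld: $1,024.80 × 0.025 = $25.62
SDI: $1,126.15 × 0.008 = $9.01
Roth 401(k) contribution: $34.98
Total deductions = $101.35 + $160.89 + $25.62 + $9.01 + $34.98 = $331.85
Net pay = $1,126.15 − $331.85 = $794.30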